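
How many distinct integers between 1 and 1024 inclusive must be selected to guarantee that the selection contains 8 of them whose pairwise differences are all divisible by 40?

281

Integers whose pairwise differences are multiples of 40 are exactly those sharing a remainder mod 40. By pigeonhole, the 40 residue classes mod 40 are the pigeonholes.
With 280 integers one could put 7 in each residue class and have no class reach 8.
The 281st integer pushes some class to 8, so 40·7 + 1 = 281.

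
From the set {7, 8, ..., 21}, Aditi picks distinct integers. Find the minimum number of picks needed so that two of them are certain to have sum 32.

Two chosen integers sum to 32 exactly when both halves of some pair {x, 32−x} with 11 ≤ x ≤ 32−x ≤ 21 are chosen — 5 such pairs.
The remaining 5 elements (those with no distinct partner in range) can never complete a 32-sum, so the worst case takes all of them and one from each pair: 5 + 5 = 10.
The 11th integer has to be the second member of some pair, so 10 + 1 = 11.

11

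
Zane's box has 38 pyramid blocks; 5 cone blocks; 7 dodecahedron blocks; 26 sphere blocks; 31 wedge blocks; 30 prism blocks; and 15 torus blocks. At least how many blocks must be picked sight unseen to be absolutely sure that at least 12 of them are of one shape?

68

An adversary could hand out at most 11 blocks per shape (cone, dodecahedron run out sooner): 11 + 5 + 7 + 11 + 11 + 11 + 11 = 67 blocks and still no shape has 12.
Pigeonhole: one more block lands in a shape already at 11, so 68 draws are enough and 67 are not.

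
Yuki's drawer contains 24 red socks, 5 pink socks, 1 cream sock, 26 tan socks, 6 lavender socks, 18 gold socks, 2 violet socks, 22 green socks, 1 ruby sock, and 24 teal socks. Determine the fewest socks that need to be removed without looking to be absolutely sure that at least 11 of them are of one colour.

66

An adversary could hand out at most 10 socks per colour (5 colours run out sooner): 10 + 5 + 1 + 10 + 6 + 10 + 2 + 10 + 1 + 10 = 65 socks and still no colour has 11.
One more sock lands in a colour already at 10, so 66 draws are enough and 65 are not.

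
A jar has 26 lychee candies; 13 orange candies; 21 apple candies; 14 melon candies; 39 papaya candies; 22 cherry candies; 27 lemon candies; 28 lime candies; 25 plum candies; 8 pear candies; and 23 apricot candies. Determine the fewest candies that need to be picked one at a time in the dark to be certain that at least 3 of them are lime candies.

221

In the worst case for collecting lime candies, every non-lime candy comes out first.
There are 26 + 13 + 21 + 14 + 39 + 22 + 27 + 25 + 8 + 23 = 218 non-lime candies altogether.
After those, each further candy must be lime, so 218 + 3 = 221 draws guarantee 3 lime candies.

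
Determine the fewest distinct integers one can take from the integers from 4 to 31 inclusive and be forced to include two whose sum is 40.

18

A set avoiding the sum 40 can contain at most one of each pair {x, 40−x}, plus the 6 elements whose complement lies outside the range or equal to its own complement.
The integers 4, …, 20 (17 of them) are such a set: any two sum to at least 4+5 = 9 and at most 19+20 = 39 < 40.
By the pigeonhole principle, any 18th integer completes one of the 11 pairs, so 18 choices force a sum of 40.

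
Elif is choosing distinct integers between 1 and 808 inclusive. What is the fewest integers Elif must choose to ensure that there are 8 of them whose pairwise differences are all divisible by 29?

Integers whose pairwise differences are multiples of 29 are exactly those sharing a remainder mod 29. Pigeonhole: the 29 residue classes mod 29 are the pigeonholes.
With 203 integers one could put 7 in each residue class and have no class reach 8.
The 204th integer pushes some class to 8, so 29·7 + 1 = 204.

204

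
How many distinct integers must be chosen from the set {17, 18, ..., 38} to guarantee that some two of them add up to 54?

13

A set avoiding the sum 54 can contain at most one of each pair {x, 54−x}, plus the 2 elements whose complement lies outside the range or equal to its own complement.
The integers 27, …, 38 (12 of them) are such a set: any two sum to at least 27+28 = 55 > 54.
Any 13th integer completes one of the 10 pairs, so 13 choices force a sum of 54.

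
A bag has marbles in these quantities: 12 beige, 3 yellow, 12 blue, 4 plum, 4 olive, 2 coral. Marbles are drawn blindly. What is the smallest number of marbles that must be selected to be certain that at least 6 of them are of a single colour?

24

An adversary could hand out at most 5 marbles per colour (4 colours run out sooner): 5 + 3 + 5 + 4 + 4 + 2 = 23 marbles and still no colour has 6.
Pigeonhole: one more marble lands in a colour already at 5, so 24 draws are enough and 23 are not.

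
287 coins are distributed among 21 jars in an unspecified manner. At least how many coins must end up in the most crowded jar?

By pigeonhole, the 21 jars are the holes and the 287 coins are the pigeons.
If every jar held at most 13 coins, the total would be at most 21 × 13 = 273, which is less than 287.
So some jar holds at least ⌈287/21⌉ = 14 coins.

14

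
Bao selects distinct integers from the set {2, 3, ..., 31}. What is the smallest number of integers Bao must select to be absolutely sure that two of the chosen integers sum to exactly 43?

21

Group the elements by complementary pair {x, 43−x}: {12,31}, {13,30}, {14,29}, …, giving 10 two-element pairs and 10 integers whose partner 43−x falls outside [2,31].
By pigeonhole, treating each of those 20 groups as a pigeonhole, one can pick one integer per group — 20 integers — with no two summing to 43.
The 21st integer lands in an occupied pair, forcing a sum of 43.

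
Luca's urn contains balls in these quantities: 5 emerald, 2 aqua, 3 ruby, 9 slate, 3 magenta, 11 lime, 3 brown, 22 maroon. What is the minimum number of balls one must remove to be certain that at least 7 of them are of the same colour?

35

An adversary could hand out at most 6 balls per colour (5 colours run out sooner): 5 + 2 + 3 + 6 + 3 + 6 + 3 + 6 = 34 balls and still no colour has 7.
One more ball lands in a colour already at 6, so 35 draws are enough and 34 are not.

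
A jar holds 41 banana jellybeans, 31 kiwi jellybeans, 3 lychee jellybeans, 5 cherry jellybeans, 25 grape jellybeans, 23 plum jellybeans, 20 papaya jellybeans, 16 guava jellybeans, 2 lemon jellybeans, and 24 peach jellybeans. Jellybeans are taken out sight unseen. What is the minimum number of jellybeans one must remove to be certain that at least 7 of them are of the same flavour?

The 10 flavours are the holes; the jellybeans drawn are the pigeons.
To avoid 7 of any one flavour, the worst case takes at most 6 of each flavour, or every jellybean of a flavour that has fewer than 6.
That gives 6 + 6 + 3 + 5 + 6 + 6 + 6 + 6 + 2 + 6 = 52 jellybeans with no flavour reaching 7.
The next jellybean forces some flavour to 7, so 52 + 1 = 53.

53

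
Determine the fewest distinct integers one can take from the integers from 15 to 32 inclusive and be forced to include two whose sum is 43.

12

A set avoiding the sum 43 can contain at most one of each pair {x, 43−x}, plus the 4 elements whose complement lies outside the range.
The integers 22, …, 32 (11 of them) are such a set: any two sum to at least 22+23 = 45 > 43.
Any 12th integer completes one of the 7 pairs, so 12 choices force a sum of 43.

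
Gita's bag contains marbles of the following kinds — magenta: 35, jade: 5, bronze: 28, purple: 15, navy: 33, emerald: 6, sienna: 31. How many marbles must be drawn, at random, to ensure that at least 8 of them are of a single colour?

An adversary could hand out at most 7 marbles per colour (jade, emerald run out sooner): 7 + 5 + 7 + 7 + 7 + 6 + 7 = 46 marbles and still no colour has 8.
Pigeonhole: one more marble lands in a colour already at 7, so 47 draws are enough and 46 are not.

47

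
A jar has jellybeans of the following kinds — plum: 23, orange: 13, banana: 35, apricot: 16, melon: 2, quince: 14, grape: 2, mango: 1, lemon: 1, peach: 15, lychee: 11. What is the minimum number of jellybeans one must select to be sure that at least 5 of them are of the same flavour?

An adversary could hand out at most 4 jellybeans per flavour (4 flavours run out sooner): 4 + 4 + 4 + 4 + 2 + 4 + 2 + 1 + 1 + 4 + 4 = 34 jellybeans and still no flavour has 5.
By pigeonhole, one more jellybean lands in a flavour already at 4, so 35 draws are enough and 34 are not.

35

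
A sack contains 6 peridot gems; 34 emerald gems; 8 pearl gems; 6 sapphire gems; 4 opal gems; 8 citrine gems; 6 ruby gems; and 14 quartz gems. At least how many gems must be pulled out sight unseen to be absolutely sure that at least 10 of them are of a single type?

57

Put each drawn gem into a box by type. The largest draw with every box below 10 takes min(count, 9) from each type; types with fewer than 9 contribute all they have.
Σ min(cᵢ, 9) = 6 + 9 + 8 + 6 + 4 + 8 + 6 + 9 = 56.
Draw number 56 + 1 = 57 must push one box to 10.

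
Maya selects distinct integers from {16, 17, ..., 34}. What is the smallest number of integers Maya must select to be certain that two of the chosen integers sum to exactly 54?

13

Group the elements by complementary pair {x, 54−x}: {20,34}, {21,33}, {22,32}, …, giving 7 two-element pairs, the single value 27 (it cannot pair with itself since the integers are distinct), and 4 integers whose partner 54−x falls outside [16,34].
By pigeonhole, treating each of those 12 groups as a pigeonhole, one can pick one integer per group — 12 integers — with no two summing to 54.
The 13th integer lands in an occupied pair, forcing a sum of 54.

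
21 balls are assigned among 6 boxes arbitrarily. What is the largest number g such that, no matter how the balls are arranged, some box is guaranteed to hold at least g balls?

By the pigeonhole principle, the 6 boxes are the holes and the 21 balls are the pigeons.
If every box held at most 3 balls, the total would be at most 6 × 3 = 18, which is less than 21.
So some box holds at least ⌈21/6⌉ = 4 balls.

4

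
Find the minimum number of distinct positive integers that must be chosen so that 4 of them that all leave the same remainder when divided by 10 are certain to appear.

31

Pigeonhole: the 10 residue classes mod 10 are the pigeonholes.
With 30 integers one could put 3 in each residue class and have no class reach 4.
The 31st integer pushes some class to 4, so 10·3 + 1 = 31.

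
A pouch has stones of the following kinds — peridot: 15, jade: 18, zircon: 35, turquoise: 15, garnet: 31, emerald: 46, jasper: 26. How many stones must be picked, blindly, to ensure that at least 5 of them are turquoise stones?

176

In the worst case for collecting turquoise stones, every non-turquoise stone comes out first.
There are 15 + 18 + 35 + 31 + 46 + 26 = 171 non-turquoise stones altogether.
After those, each further stone must be turquoise, so 171 + 5 = 176 draws guarantee 5 turquoise stones.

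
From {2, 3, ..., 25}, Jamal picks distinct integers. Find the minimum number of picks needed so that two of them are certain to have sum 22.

Two chosen integers sum to 22 exactly when both halves of some pair {x, 22−x} with 2 ≤ x ≤ 22−x ≤ 20 are chosen — 9 such pairs.
The remaining 6 elements (those with no distinct partner in range) can never complete a 22-sum, so the worst case takes all of them and one from each pair: 6 + 9 = 15.
By the pigeonhole principle, the 16th integer has to be the second member of some pair, so 15 + 1 = 16.

16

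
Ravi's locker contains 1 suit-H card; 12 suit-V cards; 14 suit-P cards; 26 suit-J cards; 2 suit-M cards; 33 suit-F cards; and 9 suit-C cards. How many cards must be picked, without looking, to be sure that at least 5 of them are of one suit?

By the pigeonhole principle, the 7 suits are the holes; the cards drawn are the pigeons.
To avoid 5 of any one suit, the worst case takes at most 4 of each suit, or every card of a suit that has fewer than 4.
That gives 1 + 4 + 4 + 4 + 2 + 4 + 4 = 23 cards with no suit reaching 5.
The next card forces some suit to 5, so 23 + 1 = 24.

24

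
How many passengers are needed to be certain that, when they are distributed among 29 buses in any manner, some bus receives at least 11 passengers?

291

With 290 passengers one could put exactly 10 in each of the 29 buses, and no bus would reach 11.
One more passenger must land in a bus that already has 10, giving it 11.
So 29 × 10 + 1 = 291 passengers are required.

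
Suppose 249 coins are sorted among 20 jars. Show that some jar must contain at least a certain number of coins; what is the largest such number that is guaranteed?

13

Pigeonhole: the 20 jars are the holes and the 249 coins are the pigeons.
If every jar held at most 12 coins, the total would be at most 20 × 12 = 240, which is less than 249.
So some jar holds at least ⌈249/20⌉ = 13 coins.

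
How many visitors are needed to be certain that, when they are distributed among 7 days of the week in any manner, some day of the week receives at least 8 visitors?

50

With 49 visitors one could put exactly 7 in each of the 7 days of the week, and no day of the week would reach 8.
By pigeonhole, one more visitor must land in a day of the week that already has 7, giving it 8.
So 7 × 7 + 1 = 50 visitors are required.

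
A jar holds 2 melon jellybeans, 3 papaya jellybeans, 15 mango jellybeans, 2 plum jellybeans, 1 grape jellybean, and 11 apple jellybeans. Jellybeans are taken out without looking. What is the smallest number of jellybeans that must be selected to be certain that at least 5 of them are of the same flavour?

An adversary could hand out at most 4 jellybeans per flavour (4 flavours run out sooner): 2 + 3 + 4 + 2 + 1 + 4 = 16 jellybeans and still no flavour has 5.
One more jellybean lands in a flavour already at 4, so 17 draws are enough and 16 are not.

17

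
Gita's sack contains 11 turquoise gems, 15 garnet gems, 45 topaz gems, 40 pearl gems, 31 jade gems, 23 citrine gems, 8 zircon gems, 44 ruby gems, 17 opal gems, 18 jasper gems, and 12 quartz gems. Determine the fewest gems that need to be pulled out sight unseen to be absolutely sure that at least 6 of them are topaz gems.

225

In the worst case for collecting topaz gems, every non-topaz gem comes out first.
There are 11 + 15 + 40 + 31 + 23 + 8 + 44 + 17 + 18 + 12 = 219 non-topaz gems altogether.
After those, each further gem must be topaz, so 219 + 6 = 225 draws guarantee 6 topaz gems.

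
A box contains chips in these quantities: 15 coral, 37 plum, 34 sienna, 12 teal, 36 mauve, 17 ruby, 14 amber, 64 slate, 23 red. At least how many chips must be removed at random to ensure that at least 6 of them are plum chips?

In the worst case for collecting plum chips, every non-plum chip comes out first.
There are 15 + 34 + 12 + 36 + 17 + 14 + 64 + 23 = 215 non-plum chips altogether.
After those, each further chip must be plum, so 215 + 6 = 221 draws guarantee 6 plum chips.

221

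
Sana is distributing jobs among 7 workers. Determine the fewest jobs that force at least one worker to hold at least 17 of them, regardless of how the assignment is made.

113

With 112 jobs one could put exactly 16 in each of the 7 workers, and no worker would reach 17.
One more job must land in a worker that already has 16, giving it 17.
So 7 × 16 + 1 = 113 jobs are required.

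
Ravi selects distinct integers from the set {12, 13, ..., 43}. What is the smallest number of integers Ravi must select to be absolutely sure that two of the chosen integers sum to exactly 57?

18

A set avoiding the sum 57 can contain at most one of each pair {x, 57−x}, plus the 2 elements whose complement lies outside the range.
The integers 12, …, 28 (17 of them) are such a set: any two sum to at least 12+13 = 25 and at most 27+28 = 55 < 57.
Pigeonhole: any 18th integer completes one of the 15 pairs, so 18 choices force a sum of 57.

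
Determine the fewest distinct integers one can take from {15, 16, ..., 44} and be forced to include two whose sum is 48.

22

A set avoiding the sum 48 can contain at most one of each pair {x, 48−x}, plus the 12 elements whose complement lies outside the range or equal to its own complement.
The integers 24, …, 44 (21 of them) are such a set: any two sum to at least 24+25 = 49 > 48.
By pigeonhole, any 22nd integer completes one of the 9 pairs, so 22 choices force a sum of 48.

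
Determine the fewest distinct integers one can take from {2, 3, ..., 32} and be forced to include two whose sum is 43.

21

Group the elements by complementary pair {x, 43−x}: {11,32}, {12,31}, {13,30}, …, giving 11 two-element pairs and 9 integers whose partner 43−x falls outside [2,32].
Pigeonhole: treating each of those 20 groups as a pigeonhole, one can pick one integer per group — 20 integers — with no two summing to 43.
The 21st integer lands in an occupied pair, forcing a sum of 43.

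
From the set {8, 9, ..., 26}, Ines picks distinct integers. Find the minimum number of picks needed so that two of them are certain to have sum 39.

13

A set avoiding the sum 39 can contain at most one of each pair {x, 39−x}, plus the 5 elements whose complement lies outside the range.
The integers 8, …, 19 (12 of them) are such a set: any two sum to at least 8+9 = 17 and at most 18+19 = 37 < 39.
Any 13th integer completes one of the 7 pairs, so 13 choices force a sum of 39.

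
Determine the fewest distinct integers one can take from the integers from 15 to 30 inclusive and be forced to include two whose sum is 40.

A set avoiding the sum 40 can contain at most one of each pair {x, 40−x}, plus the 6 elements whose complement lies outside the range or equal to its own complement.
The integers 20, …, 30 (11 of them) are such a set: any two sum to at least 20+21 = 41 > 40.
By pigeonhole, any 12th integer completes one of the 5 pairs, so 12 choices force a sum of 40.

12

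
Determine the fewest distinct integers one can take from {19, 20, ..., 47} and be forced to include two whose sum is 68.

17

Group the elements by complementary pair {x, 68−x}: {21,47}, {22,46}, {23,45}, …, giving 13 two-element pairs, the single value 34 (it cannot pair with itself since the integers are distinct), and 2 integers whose partner 68−x falls outside [19,47].
Treating each of those 16 groups as a pigeonhole, one can pick one integer per group — 16 integers — with no two summing to 68.
The 17th integer lands in an occupied pair, forcing a sum of 68.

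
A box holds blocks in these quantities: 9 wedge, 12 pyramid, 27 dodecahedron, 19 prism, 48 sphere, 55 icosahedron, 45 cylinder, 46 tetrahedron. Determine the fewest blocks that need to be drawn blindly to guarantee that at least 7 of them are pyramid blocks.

In the worst case for collecting pyramid blocks, every non-pyramid block comes out first.
There are 9 + 27 + 19 + 48 + 55 + 45 + 46 = 249 non-pyramid blocks altogether.
After those, each further block must be pyramid, so 249 + 7 = 256 draws guarantee 7 pyramid blocks.

256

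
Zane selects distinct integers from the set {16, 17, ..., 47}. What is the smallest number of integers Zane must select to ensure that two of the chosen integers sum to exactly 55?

Two chosen integers sum to 55 exactly when both halves of some pair {x, 55−x} with 16 ≤ x ≤ 55−x ≤ 39 are chosen — 12 such pairs.
The remaining 8 elements (those with no distinct partner in range) can never complete a 55-sum, so the worst case takes all of them and one from each pair: 8 + 12 = 20.
The 21st integer has to be the second member of some pair, so 20 + 1 = 21.

21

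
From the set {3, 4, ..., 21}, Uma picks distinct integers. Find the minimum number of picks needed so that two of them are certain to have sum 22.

A set avoiding the sum 22 can contain at most one of each pair {x, 22−x}, plus the 3 elements whose complement lies outside the range or equal to its own complement.
The integers 11, …, 21 (11 of them) are such a set: any two sum to at least 11+12 = 23 > 22.
Pigeonhole: any 12th integer completes one of the 8 pairs, so 12 choices force a sum of 22.

12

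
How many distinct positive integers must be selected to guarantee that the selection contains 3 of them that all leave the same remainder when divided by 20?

41

The 20 residue classes mod 20 are the pigeonholes.
With 40 integers one could put 2 in each residue class and have no class reach 3.
The 41st integer pushes some class to 3, so 20·2 + 1 = 41.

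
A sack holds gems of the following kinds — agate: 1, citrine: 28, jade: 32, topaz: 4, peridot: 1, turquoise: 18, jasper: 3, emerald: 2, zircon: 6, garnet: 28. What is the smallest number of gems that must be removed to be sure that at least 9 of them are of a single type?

By pigeonhole, the 10 types are the holes; the gems drawn are the pigeons.
To avoid 9 of any one type, the worst case takes at most 8 of each type, or every gem of a type that has fewer than 8.
That gives 1 + 8 + 8 + 4 + 1 + 8 + 3 + 2 + 6 + 8 = 49 gems with no type reaching 9.
The next gem forces some type to 9, so 49 + 1 = 50.

50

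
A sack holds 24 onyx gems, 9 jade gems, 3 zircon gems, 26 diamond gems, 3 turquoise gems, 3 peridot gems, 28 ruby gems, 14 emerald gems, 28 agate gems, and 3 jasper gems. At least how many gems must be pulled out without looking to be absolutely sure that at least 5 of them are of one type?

37

An adversary could hand out at most 4 gems per type (4 types run out sooner): 4 + 4 + 3 + 4 + 3 + 3 + 4 + 4 + 4 + 3 = 36 gems and still no type has 5.
One more gem lands in a type already at 4, so 37 draws are enough and 36 are not.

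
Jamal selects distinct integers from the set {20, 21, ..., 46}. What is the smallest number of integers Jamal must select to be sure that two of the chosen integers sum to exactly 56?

20

Two chosen integers sum to 56 exactly when both halves of some pair {x, 56−x} with 20 ≤ x ≤ 56−x ≤ 36 are chosen — 8 such pairs.
The remaining 11 elements (those with no distinct partner in range) can never complete a 56-sum, so the worst case takes all of them and one from each pair: 11 + 8 = 19.
By the pigeonhole principle, the 20th integer has to be the second member of some pair, so 19 + 1 = 20.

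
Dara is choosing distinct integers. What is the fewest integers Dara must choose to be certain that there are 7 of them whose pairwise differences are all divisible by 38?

229

Integers whose pairwise differences are multiples of 38 are exactly those sharing a remainder mod 38. By the pigeonhole principle, the 38 residue classes mod 38 are the pigeonholes.
With 228 integers one could put 6 in each residue class and have no class reach 7.
The 229th integer pushes some class to 7, so 38·6 + 1 = 229.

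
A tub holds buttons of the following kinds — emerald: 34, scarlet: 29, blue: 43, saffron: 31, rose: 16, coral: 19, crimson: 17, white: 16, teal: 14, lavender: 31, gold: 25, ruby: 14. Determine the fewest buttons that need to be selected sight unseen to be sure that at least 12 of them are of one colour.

133

An adversary could hand out at most 11 buttons per colour: 11 + 11 + 11 + 11 + 11 + 11 + 11 + 11 + 11 + 11 + 11 + 11 = 132 buttons and still no colour has 12.
One more button lands in a colour already at 11, so 133 draws are enough and 132 are not.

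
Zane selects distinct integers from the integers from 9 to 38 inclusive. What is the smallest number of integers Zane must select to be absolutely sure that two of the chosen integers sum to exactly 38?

Group the elements by complementary pair {x, 38−x}: {9,29}, {10,28}, {11,27}, …, giving 10 two-element pairs; the single value 19 (it cannot pair with itself since the integers are distinct); and 9 integers whose partner 38−x falls outside [9,38].
Treating each of those 20 groups as a pigeonhole, one can pick one integer per group — 20 integers — with no two summing to 38.
The 21st integer lands in an occupied pair, forcing a sum of 38.

21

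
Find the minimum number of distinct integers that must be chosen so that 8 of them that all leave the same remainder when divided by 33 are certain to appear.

232

By pigeonhole, the 33 residue classes mod 33 are the pigeonholes.
With 231 integers one could put 7 in each residue class and have no class reach 8.
The 232nd integer pushes some class to 8, so 33·7 + 1 = 232.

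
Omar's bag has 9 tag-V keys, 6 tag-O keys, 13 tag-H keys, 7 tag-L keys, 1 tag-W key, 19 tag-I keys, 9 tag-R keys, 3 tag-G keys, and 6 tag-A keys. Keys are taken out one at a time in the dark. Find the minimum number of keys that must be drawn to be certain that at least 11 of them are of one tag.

62

By pigeonhole, put each drawn key into a box by tag. The largest draw with every box below 11 takes min(count, 10) from each tag; tags with fewer than 10 contribute all they have.
Σ min(cᵢ, 10) = 9 + 6 + 10 + 7 + 1 + 10 + 9 + 3 + 6 = 61.
Draw number 61 + 1 = 62 must push one box to 11.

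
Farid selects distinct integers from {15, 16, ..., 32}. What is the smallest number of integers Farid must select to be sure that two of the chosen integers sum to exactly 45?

11

Group the elements by complementary pair {x, 45−x}: {15,30}, {16,29}, {17,28}, …, giving 8 two-element pairs and 2 integers whose partner 45−x falls outside [15,32].
By pigeonhole, treating each of those 10 groups as a pigeonhole, one can pick one integer per group — 10 integers — with no two summing to 45.
The 11th integer lands in an occupied pair, forcing a sum of 45.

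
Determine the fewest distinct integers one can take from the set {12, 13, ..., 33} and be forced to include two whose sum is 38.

16

Group the elements by complementary pair {x, 38−x}: {12,26}, {13,25}, {14,24}, …, giving 7 two-element pairs, the single value 19 (it cannot pair with itself since the integers are distinct), and 7 integers whose partner 38−x falls outside [12,33].
Pigeonhole: treating each of those 15 groups as a pigeonhole, one can pick one integer per group — 15 integers — with no two summing to 38.
The 16th integer lands in an occupied pair, forcing a sum of 38.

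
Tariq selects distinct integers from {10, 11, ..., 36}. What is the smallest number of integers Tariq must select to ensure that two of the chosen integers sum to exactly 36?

20

Two chosen integers sum to 36 exactly when both halves of some pair {x, 36−x} with 10 ≤ x ≤ 36−x ≤ 26 are chosen — 8 such pairs.
The remaining 11 elements (those with no distinct partner in range) can never complete a 36-sum, so the worst case takes all of them and one from each pair: 11 + 8 = 19.
The 20th integer has to be the second member of some pair, so 19 + 1 = 20.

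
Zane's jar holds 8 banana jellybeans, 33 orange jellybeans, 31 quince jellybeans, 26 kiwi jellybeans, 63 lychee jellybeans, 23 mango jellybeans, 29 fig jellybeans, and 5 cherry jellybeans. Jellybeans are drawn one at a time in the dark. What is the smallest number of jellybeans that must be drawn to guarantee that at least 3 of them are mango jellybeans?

198

In the worst case for collecting mango jellybeans, every non-mango jellybean comes out first.
There are 8 + 33 + 31 + 26 + 63 + 29 + 5 = 195 non-mango jellybeans altogether.
After those, each further jellybean must be mango, so 195 + 3 = 198 draws guarantee 3 mango jellybeans.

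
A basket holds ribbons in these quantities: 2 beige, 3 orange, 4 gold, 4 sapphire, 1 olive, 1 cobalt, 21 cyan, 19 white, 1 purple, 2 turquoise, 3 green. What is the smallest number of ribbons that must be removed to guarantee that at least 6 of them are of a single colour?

32

An adversary could hand out at most 5 ribbons per colour (9 colours run out sooner): 2 + 3 + 4 + 4 + 1 + 1 + 5 + 5 + 1 + 2 + 3 = 31 ribbons and still no colour has 6.
One more ribbon lands in a colour already at 5, so 32 draws are enough and 31 are not.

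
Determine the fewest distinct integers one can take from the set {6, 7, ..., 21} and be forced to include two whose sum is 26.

A set avoiding the sum 26 can contain at most one of each pair {x, 26−x}, plus the 2 elements whose complement lies outside the range or equal to its own complement.
The integers 13, …, 21 (9 of them) are such a set: any two sum to at least 13+14 = 27 > 26.
Any 10th integer completes one of the 7 pairs, so 10 choices force a sum of 26.

10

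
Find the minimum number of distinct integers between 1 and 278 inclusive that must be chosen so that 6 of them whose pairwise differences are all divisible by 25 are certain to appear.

126

Integers whose pairwise differences are multiples of 25 are exactly those sharing a remainder mod 25. Pigeonhole: the 25 residue classes mod 25 are the pigeonholes.
With 125 integers one could put 5 in each residue class and have no class reach 6.
The 126th integer pushes some class to 6, so 25·5 + 1 = 126.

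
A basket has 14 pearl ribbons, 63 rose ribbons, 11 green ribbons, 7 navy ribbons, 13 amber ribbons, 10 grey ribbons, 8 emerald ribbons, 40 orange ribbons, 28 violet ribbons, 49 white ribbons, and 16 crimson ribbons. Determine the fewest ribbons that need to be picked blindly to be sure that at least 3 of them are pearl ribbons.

248

In the worst case for collecting pearl ribbons, every non-pearl ribbon comes out first.
There are 63 + 11 + 7 + 13 + 10 + 8 + 40 + 28 + 49 + 16 = 245 non-pearl ribbons altogether.
After those, each further ribbon must be pearl, so 245 + 3 = 248 draws guarantee 3 pearl ribbons.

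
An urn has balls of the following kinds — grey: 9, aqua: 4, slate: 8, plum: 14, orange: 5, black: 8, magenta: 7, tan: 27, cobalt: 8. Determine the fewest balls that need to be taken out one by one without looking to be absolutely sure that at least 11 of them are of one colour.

70

The 9 colours are the holes; the balls drawn are the pigeons.
To avoid 11 of any one colour, the worst case takes at most 10 of each colour, or every ball of a colour that has fewer than 10.
That gives 9 + 4 + 8 + 10 + 5 + 8 + 7 + 10 + 8 = 69 balls with no colour reaching 11.
The next ball forces some colour to 11, so 69 + 1 = 70.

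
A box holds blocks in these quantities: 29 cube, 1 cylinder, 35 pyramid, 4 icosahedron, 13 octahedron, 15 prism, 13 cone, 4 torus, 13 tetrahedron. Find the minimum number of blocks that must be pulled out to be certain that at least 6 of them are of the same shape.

40

By the pigeonhole principle, put each drawn block into a box by shape. The largest draw with every box below 6 takes min(count, 5) from each shape; shapes with fewer than 5 contribute all they have.
Σ min(cᵢ, 5) = 5 + 1 + 5 + 4 + 5 + 5 + 5 + 4 + 5 = 39.
Draw number 39 + 1 = 40 must push one box to 6.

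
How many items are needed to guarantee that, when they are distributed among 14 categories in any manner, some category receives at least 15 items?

197

With 196 items one could put exactly 14 in each of the 14 categories, and no category would reach 15.
Pigeonhole: one more item must land in a category that already has 14, giving it 15.
So 14 × 14 + 1 = 197 items are required.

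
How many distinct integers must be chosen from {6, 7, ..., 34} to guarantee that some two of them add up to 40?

A set avoiding the sum 40 can contain at most one of each pair {x, 40−x}, plus the 1 element equal to its own complement.
The integers 20, …, 34 (15 of them) are such a set: any two sum to at least 20+21 = 41 > 40.
By the pigeonhole principle, any 16th integer completes one of the 14 pairs, so 16 choices force a sum of 40.

16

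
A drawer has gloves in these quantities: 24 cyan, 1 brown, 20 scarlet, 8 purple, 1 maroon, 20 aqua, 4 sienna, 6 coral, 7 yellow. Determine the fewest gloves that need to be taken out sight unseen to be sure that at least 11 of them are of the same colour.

An adversary could hand out at most 10 gloves per colour (6 colours run out sooner): 10 + 1 + 10 + 8 + 1 + 10 + 4 + 6 + 7 = 57 gloves and still no colour has 11.
By pigeonhole, one more glove lands in a colour already at 10, so 58 draws are enough and 57 are not.

58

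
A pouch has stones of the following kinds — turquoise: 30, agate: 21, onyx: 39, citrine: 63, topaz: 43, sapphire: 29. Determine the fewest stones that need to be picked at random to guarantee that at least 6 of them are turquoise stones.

In the worst case for collecting turquoise stones, every non-turquoise stone comes out first.
There are 21 + 39 + 63 + 43 + 29 = 195 non-turquoise stones altogether.
After those, each further stone must be turquoise, so 195 + 6 = 201 draws guarantee 6 turquoise stones.

201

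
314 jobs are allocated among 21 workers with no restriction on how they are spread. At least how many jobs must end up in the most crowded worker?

15

By pigeonhole, the 21 workers are the holes and the 314 jobs are the pigeons.
If every worker held at most 14 jobs, the total would be at most 21 × 14 = 294, which is less than 314.
So some worker holds at least ⌈314/21⌉ = 15 jobs.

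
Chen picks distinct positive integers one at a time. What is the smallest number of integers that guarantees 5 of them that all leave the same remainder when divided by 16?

The 16 residue classes mod 16 are the pigeonholes.
With 64 integers one could put 4 in each residue class and have no class reach 5.
The 65th integer pushes some class to 5, so 16·4 + 1 = 65.

65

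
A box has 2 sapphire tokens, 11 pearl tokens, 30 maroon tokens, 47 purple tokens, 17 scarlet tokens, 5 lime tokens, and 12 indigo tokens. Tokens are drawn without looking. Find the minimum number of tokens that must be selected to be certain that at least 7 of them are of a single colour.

38

The 7 colours are the holes; the tokens drawn are the pigeons.
To avoid 7 of any one colour, the worst case takes at most 6 of each colour, or every token of a colour that has fewer than 6.
That gives 2 + 6 + 6 + 6 + 6 + 5 + 6 = 37 tokens with no colour reaching 7.
The next token forces some colour to 7, so 37 + 1 = 38.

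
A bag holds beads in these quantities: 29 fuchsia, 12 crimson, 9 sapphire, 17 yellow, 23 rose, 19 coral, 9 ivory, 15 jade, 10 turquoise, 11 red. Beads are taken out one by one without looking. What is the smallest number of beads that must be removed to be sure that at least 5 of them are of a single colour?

41

Pigeonhole: the 10 colours are the holes; the beads drawn are the pigeons.
To avoid 5 of any one colour, the worst case takes at most 4 of each colour.
That gives 4 + 4 + 4 + 4 + 4 + 4 + 4 + 4 + 4 + 4 = 40 beads with no colour reaching 5.
The next bead forces some colour to 5, so 40 + 1 = 41.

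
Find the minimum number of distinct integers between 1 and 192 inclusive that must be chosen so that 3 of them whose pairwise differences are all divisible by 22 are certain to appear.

45

Integers whose pairwise differences are multiples of 22 are exactly those sharing a remainder mod 22. The 22 residue classes mod 22 are the pigeonholes.
With 44 integers one could put 2 in each residue class and have no class reach 3.
The 45th integer pushes some class to 3, so 22·2 + 1 = 45.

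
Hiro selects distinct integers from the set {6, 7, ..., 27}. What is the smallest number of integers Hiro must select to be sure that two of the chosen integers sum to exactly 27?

Two chosen integers sum to 27 exactly when both halves of some pair {x, 27−x} with 6 ≤ x ≤ 27−x ≤ 21 are chosen — 8 such pairs.
The remaining 6 elements (those with no distinct partner in range) can never complete a 27-sum, so the worst case takes all of them and one from each pair: 6 + 8 = 14.
Pigeonhole: the 15th integer has to be the second member of some pair, so 14 + 1 = 15.

15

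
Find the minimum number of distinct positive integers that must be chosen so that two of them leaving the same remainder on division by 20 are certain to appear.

The 20 residue classes mod 20 are the pigeonholes.
With 20 integers one could put 1 in each residue class and have no class reach 2.
The 21st integer pushes some class to 2, so 20·1 + 1 = 21.

21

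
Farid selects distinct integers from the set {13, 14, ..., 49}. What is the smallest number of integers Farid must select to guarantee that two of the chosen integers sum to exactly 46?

28

A set avoiding the sum 46 can contain at most one of each pair {x, 46−x}, plus the 17 elements whose complement lies outside the range or equal to its own complement.
The integers 23, …, 49 (27 of them) are such a set: any two sum to at least 23+24 = 47 > 46.
Any 28th integer completes one of the 10 pairs, so 28 choices force a sum of 46.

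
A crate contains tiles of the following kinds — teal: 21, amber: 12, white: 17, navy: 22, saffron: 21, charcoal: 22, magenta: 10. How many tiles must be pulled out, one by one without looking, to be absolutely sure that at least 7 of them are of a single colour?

An adversary could hand out at most 6 tiles per colour: 6 + 6 + 6 + 6 + 6 + 6 + 6 = 42 tiles and still no colour has 7.
By the pigeonhole principle, one more tile lands in a colour already at 6, so 43 draws are enough and 42 are not.

43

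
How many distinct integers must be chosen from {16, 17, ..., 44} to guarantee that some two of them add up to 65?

Two chosen integers sum to 65 exactly when both halves of some pair {x, 65−x} with 21 ≤ x ≤ 65−x ≤ 44 are chosen — 12 such pairs.
The remaining 5 elements (those with no distinct partner in range) can never complete a 65-sum, so the worst case takes all of them and one from each pair: 5 + 12 = 17.
Pigeonhole: the 18th integer has to be the second member of some pair, so 17 + 1 = 18.

18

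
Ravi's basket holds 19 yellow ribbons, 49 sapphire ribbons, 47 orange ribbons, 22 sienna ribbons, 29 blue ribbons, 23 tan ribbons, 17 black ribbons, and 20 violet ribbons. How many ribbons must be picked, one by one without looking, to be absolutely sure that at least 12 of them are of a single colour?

89

Put each drawn ribbon into a box by colour. The largest draw with every box below 12 takes min(count, 11) from each colour.
Σ min(cᵢ, 11) = 11 + 11 + 11 + 11 + 11 + 11 + 11 + 11 = 88.
Draw number 88 + 1 = 89 must push one box to 12.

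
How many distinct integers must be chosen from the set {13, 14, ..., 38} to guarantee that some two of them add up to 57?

A set avoiding the sum 57 can contain at most one of each pair {x, 57−x}, plus the 6 elements whose complement lies outside the range.
The integers 13, …, 28 (16 of them) are such a set: any two sum to at least 13+14 = 27 and at most 27+28 = 55 < 57.
By pigeonhole, any 17th integer completes one of the 10 pairs, so 17 choices force a sum of 57.

17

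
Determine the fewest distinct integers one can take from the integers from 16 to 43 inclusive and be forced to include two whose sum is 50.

20

Two chosen integers sum to 50 exactly when both halves of some pair {x, 50−x} with 16 ≤ x ≤ 50−x ≤ 34 are chosen — 9 such pairs.
The remaining 10 elements (those with no distinct partner in range) can never complete a 50-sum, so the worst case takes all of them and one from each pair: 10 + 9 = 19.
The 20th integer has to be the second member of some pair, so 19 + 1 = 20.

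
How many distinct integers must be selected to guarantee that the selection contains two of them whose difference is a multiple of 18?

Integers whose pairwise differences are multiples of 18 are exactly those sharing a remainder mod 18. The 18 residue classes mod 18 are the pigeonholes.
With 18 integers one could put 1 in each residue class and have no class reach 2.
The 19th integer pushes some class to 2, so 18·1 + 1 = 19.

19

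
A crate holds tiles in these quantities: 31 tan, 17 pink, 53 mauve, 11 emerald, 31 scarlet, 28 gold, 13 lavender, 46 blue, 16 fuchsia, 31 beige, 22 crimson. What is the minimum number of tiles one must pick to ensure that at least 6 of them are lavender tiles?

In the worst case for collecting lavender tiles, every non-lavender tile comes out first.
There are 31 + 17 + 53 + 11 + 31 + 28 + 46 + 16 + 31 + 22 = 286 non-lavender tiles altogether.
After those, each further tile must be lavender, so 286 + 6 = 292 draws guarantee 6 lavender tiles.

292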